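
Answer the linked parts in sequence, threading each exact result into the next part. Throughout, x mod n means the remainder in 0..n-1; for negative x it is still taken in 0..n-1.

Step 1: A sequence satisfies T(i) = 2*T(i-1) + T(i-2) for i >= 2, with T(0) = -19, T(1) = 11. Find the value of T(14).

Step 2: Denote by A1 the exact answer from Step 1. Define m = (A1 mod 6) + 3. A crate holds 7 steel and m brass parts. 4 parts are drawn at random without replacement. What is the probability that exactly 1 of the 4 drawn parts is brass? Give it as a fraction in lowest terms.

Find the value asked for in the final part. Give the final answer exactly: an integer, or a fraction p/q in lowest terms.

42/143

Step 1: T(2) = 2*(11) + 1*(-19) = 3; iterating: T(2)=3, T(3)=17, T(4)=37, T(5)=91, T(6)=219, T(7)=529, T(8)=1277, T(9)=3083, T(10)=7443, T(11)=17969, T(12)=43381, T(13)=104731, T(14)=252843; answer 252843
Step 2: A1 = 252843; m = 6; total draws C(13,4) = 715; favorable C(6,1)*C(7,3) = 210; P = 42/143; answer 42/143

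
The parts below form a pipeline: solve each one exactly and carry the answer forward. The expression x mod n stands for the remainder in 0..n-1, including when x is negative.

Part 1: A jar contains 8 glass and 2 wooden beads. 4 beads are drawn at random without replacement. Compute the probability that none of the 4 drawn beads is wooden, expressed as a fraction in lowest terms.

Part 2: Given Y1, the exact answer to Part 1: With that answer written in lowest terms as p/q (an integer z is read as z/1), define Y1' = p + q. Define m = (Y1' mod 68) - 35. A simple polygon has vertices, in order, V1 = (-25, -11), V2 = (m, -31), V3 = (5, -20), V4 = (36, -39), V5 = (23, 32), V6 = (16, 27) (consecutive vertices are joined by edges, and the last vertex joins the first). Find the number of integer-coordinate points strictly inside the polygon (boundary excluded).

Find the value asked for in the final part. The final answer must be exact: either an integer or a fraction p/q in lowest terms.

Part 1: total draws C(10,4) = 210; favorable C(8,4) = 70; P = 1/3; answer 1/3
Part 2: Y1 = 1/3; threaded value p + q = 4; m = -31; cross terms: (-25*-31 - -31*-11)=434, (-31*-20 - 5*-31)=775, (5*-39 - 36*-20)=525, (36*32 - 23*-39)=2049, (23*27 - 16*32)=109, (16*-11 - -25*27)=499; twice the area = |4391| = 4391; area = 4391/2; boundary points = 2 + 1 + 1 + 1 + 1 + 1 = 7; strictly interior points = area - boundary/2 + 1 = 2193; answer 2193

2193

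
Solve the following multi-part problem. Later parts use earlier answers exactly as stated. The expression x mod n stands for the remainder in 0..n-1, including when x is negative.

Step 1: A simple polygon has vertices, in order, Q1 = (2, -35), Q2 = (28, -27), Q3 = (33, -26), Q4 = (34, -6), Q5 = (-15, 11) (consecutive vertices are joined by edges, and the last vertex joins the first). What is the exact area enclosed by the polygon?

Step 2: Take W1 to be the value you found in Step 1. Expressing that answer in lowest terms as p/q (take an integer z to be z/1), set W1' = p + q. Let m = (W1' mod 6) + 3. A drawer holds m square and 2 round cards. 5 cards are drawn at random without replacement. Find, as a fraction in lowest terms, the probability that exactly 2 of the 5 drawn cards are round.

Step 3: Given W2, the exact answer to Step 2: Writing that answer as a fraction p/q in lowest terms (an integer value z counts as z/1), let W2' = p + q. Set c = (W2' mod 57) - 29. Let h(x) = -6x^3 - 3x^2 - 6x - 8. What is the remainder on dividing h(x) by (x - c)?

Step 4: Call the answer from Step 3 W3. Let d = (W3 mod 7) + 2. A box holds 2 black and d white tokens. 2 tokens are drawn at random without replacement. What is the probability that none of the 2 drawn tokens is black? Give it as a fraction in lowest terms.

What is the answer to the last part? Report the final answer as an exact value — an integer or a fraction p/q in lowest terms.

7/12

Step 1: cross terms: (2*-27 - 28*-35)=926, (28*-26 - 33*-27)=163, (33*-6 - 34*-26)=686, (34*11 - -15*-6)=284, (-15*-35 - 2*11)=503; twice the area = |2562| = 2562; area = 1281; answer 1281
Step 2: W1 = 1281; threaded value p + q = 1282; m = 7; total draws C(9,5) = 126; favorable C(2,2)*C(7,3) = 35; P = 5/18; answer 5/18
Step 3: W2 = 5/18; threaded value p + q = 23; c = -6; remainder = value at the root: -6*(-6)^3 - 3*(-6)^2 - 6*(-6)^1 - 8 = (1296) + (-108) + (36) + (-8) = 1216; answer 1216
Step 4: W3 = 1216; d = 7; total draws C(9,2) = 36; favorable C(7,2) = 21; P = 7/12; answer 7/12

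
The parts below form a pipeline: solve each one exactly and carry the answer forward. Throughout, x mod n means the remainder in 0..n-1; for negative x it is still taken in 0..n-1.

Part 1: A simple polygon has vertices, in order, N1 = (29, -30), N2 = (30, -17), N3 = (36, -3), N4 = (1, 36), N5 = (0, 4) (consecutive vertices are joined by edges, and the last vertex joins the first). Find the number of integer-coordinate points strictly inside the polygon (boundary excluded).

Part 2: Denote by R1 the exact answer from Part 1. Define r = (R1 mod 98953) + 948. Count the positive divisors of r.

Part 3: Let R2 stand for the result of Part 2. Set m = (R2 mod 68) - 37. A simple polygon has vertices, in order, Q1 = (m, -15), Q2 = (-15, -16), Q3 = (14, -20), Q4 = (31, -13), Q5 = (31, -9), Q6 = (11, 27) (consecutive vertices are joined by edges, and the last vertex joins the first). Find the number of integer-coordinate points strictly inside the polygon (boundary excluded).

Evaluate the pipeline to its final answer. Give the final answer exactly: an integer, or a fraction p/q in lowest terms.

1346

Part 1: cross terms: (29*-17 - 30*-30)=407, (30*-3 - 36*-17)=522, (36*36 - 1*-3)=1299, (1*4 - 0*36)=4, (0*-30 - 29*4)=-116; twice the area = |2116| = 2116; area = 1058; boundary points = 1 + 2 + 1 + 1 + 1 = 6; strictly interior points = area - boundary/2 + 1 = 1056; answer 1056
Part 2: R1 = 1056; r = 2004; 2004 = 2^2 * 3 * 167; number of divisors = (2+1) * (1+1) * (1+1) = 12; answer 12
Part 3: R2 = 12; m = -25; cross terms: (-25*-16 - -15*-15)=175, (-15*-20 - 14*-16)=524, (14*-13 - 31*-20)=438, (31*-9 - 31*-13)=124, (31*27 - 11*-9)=936, (11*-15 - -25*27)=510; twice the area = |2707| = 2707; area = 2707/2; boundary points = 1 + 1 + 1 + 4 + 4 + 6 = 17; strictly interior points = area - boundary/2 + 1 = 1346; answer 1346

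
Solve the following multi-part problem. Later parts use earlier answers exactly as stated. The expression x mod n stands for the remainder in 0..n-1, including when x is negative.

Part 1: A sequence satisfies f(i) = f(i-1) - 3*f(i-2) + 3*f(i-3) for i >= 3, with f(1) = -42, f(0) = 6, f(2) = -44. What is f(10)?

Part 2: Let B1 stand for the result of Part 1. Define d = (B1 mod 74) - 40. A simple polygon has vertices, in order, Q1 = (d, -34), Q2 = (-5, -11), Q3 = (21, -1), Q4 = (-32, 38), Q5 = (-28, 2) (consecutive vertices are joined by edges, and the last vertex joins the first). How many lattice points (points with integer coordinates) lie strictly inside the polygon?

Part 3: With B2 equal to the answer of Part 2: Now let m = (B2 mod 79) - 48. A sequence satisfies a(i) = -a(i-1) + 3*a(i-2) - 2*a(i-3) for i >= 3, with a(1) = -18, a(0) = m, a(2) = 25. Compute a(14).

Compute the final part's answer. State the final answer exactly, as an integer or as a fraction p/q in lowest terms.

1845069

Part 1: f(3) = 1*(-44) - 3*(-42) + 3*(6) = 100; iterating: f(3)=100, f(4)=106, f(5)=-326, f(6)=-344, f(7)=952, f(8)=1006, f(9)=-2882, f(10)=-3044; answer -3044
Part 2: B1 = -3044; d = 24; cross terms: (24*-11 - -5*-34)=-434, (-5*-1 - 21*-11)=236, (21*38 - -32*-1)=766, (-32*2 - -28*38)=1000, (-28*-34 - 24*2)=904; twice the area = |2472| = 2472; area = 1236; boundary points = 1 + 2 + 1 + 4 + 4 = 12; strictly interior points = area - boundary/2 + 1 = 1231; answer 1231
Part 3: B2 = 1231; m = -2; a(3) = -1*(25) + 3*(-18) - 2*(-2) = -75; iterating: a(3)=-75, a(4)=186, a(5)=-461, a(6)=1169, a(7)=-2924, a(8)=7353, a(9)=-18463, a(10)=46370, a(11)=-116465, a(12)=292501, a(13)=-734636, a(14)=1845069; answer 1845069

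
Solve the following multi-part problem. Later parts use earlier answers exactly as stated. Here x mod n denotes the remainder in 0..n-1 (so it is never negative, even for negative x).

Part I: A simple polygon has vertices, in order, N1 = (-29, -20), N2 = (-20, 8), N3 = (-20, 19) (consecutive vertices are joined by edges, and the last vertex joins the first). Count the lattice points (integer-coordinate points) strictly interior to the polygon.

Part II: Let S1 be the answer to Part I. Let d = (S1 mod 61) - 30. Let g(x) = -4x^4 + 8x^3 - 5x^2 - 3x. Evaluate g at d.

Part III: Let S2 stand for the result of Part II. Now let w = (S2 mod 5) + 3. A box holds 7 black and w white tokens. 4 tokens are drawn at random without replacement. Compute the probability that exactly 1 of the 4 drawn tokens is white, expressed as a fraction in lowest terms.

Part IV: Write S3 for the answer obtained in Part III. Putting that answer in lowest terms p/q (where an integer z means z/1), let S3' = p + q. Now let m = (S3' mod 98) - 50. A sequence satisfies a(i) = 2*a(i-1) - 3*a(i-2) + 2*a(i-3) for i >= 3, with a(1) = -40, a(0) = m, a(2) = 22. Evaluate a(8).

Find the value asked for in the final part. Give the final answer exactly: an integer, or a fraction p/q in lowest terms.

826

Part I: cross terms: (-29*8 - -20*-20)=-632, (-20*19 - -20*8)=-220, (-20*-20 - -29*19)=951; twice the area = |99| = 99; area = 99/2; boundary points = 1 + 11 + 3 = 15; strictly interior points = area - boundary/2 + 1 = 43; answer 43
Part II: S1 = 43; d = 13; -4*(13)^4 + 8*(13)^3 - 5*(13)^2 - 3*(13)^1 = (-114244) + (17576) + (-845) + (-39) = -97552; answer -97552
Part III: S2 = -97552; w = 6; total draws C(13,4) = 715; favorable C(6,1)*C(7,3) = 210; P = 42/143; answer 42/143
Part IV: S3 = 42/143; threaded value p + q = 185; m = 37; a(3) = 2*(22) - 3*(-40) + 2*(37) = 238; iterating: a(3)=238, a(4)=330, a(5)=-10, a(6)=-534, a(7)=-378, a(8)=826; answer 826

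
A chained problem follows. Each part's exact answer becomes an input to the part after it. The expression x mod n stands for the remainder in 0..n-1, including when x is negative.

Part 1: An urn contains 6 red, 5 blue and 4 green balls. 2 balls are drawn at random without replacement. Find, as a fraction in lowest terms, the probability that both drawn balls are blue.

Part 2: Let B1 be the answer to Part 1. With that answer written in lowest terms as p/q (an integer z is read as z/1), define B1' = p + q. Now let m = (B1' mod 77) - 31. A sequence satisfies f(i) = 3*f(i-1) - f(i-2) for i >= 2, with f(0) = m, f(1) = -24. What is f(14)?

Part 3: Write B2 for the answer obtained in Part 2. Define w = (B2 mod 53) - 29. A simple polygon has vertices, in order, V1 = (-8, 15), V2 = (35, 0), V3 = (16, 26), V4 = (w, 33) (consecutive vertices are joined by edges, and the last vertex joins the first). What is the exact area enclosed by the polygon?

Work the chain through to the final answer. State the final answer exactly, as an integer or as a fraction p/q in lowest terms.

1463/2

Part 1: total draws C(15,2) = 105; favorable C(5,2) = 10; P = 2/21; answer 2/21
Part 2: B1 = 2/21; threaded value p + q = 23; m = -8; f(2) = 3*(-24) - 1*(-8) = -64; iterating: f(2)=-64, f(3)=-168, f(4)=-440, f(5)=-1152, f(6)=-3016, f(7)=-7896, f(8)=-20672, f(9)=-54120, f(10)=-141688, f(11)=-370944, f(12)=-971144, f(13)=-2542488, f(14)=-6656320; answer -6656320
Part 3: B2 = -6656320; w = -26; cross terms: (-8*0 - 35*15)=-525, (35*26 - 16*0)=910, (16*33 - -26*26)=1204, (-26*15 - -8*33)=-126; twice the area = |1463| = 1463; area = 1463/2; answer 1463/2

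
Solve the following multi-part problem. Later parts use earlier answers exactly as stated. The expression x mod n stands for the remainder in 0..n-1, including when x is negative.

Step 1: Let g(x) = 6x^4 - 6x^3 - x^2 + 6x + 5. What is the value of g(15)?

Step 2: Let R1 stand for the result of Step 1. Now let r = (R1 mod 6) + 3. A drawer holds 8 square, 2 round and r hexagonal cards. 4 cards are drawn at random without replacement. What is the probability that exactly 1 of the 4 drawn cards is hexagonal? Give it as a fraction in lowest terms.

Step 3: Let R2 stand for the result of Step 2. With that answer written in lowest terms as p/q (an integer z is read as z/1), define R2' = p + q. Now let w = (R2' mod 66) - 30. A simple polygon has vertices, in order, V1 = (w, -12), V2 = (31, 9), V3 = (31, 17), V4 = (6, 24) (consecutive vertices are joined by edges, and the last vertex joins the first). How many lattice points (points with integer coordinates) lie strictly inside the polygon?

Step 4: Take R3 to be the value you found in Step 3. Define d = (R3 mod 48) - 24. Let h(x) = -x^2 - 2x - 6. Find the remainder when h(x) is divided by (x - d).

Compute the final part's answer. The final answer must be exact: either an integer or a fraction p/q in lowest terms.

-294

Step 1: 6*(15)^4 - 6*(15)^3 - 1*(15)^2 + 6*(15)^1 + 5 = (303750) + (-20250) + (-225) + (90) + (5) = 283370; answer 283370
Step 2: R1 = 283370; r = 5; total draws C(15,4) = 1365; favorable C(5,1)*C(10,3) = 600; P = 40/91; answer 40/91
Step 3: R2 = 40/91; threaded value p + q = 131; w = 35; cross terms: (35*9 - 31*-12)=687, (31*17 - 31*9)=248, (31*24 - 6*17)=642, (6*-12 - 35*24)=-912; twice the area = |665| = 665; area = 665/2; boundary points = 1 + 8 + 1 + 1 = 11; strictly interior points = area - boundary/2 + 1 = 328; answer 328
Step 4: R3 = 328; d = 16; remainder = value at the root: -1*(16)^2 - 2*(16)^1 - 6 = (-256) + (-32) + (-6) = -294; answer -294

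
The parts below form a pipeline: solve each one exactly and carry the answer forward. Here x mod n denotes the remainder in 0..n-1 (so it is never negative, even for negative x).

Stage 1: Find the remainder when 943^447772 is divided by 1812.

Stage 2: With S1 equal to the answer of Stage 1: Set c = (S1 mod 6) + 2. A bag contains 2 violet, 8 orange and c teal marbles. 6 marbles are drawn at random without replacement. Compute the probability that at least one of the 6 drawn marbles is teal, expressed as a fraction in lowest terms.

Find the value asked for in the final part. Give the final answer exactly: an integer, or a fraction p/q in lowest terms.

Stage 1: squarings mod 1812: 943^1=943, 943^2=1369, 943^4=553, 943^8=1393, 943^16=1609, 943^32=1345, 943^64=649, 943^128=817, 943^256=673, 943^512=1741, 943^1024=1417, 943^2048=193, 943^4096=1009, 943^8192=1549, 943^16384=313, 943^32768=121, 943^65536=145, 943^131072=1093, 943^262144=541; 943^447772 = 943^4 * 943^8 * 943^16 * 943^256 * 943^1024 * 943^4096 * 943^16384 * 943^32768 * 943^131072 * 943^262144 = 397 (mod 1812); answer 397
Stage 2: S1 = 397; c = 3; total draws C(13,6) = 1716; complement C(10,6) = 210; favorable 1716 - 210 = 1506; P = 251/286; answer 251/286

251/286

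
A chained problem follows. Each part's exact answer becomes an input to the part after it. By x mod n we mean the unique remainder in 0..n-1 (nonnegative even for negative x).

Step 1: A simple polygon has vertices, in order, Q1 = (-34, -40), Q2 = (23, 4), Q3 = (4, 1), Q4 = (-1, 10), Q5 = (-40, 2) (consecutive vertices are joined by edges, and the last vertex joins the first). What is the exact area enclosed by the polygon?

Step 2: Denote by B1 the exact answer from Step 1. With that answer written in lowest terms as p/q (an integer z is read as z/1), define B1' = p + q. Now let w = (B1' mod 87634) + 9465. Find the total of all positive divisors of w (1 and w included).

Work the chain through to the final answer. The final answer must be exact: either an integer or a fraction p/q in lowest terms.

Step 1: cross terms: (-34*4 - 23*-40)=784, (23*1 - 4*4)=7, (4*10 - -1*1)=41, (-1*2 - -40*10)=398, (-40*-40 - -34*2)=1668; twice the area = |2898| = 2898; area = 1449; answer 1449
Step 2: B1 = 1449; threaded value p + q = 1450; w = 10915; 10915 = 5 * 37 * 59; sigma = (1 + 5) * (1 + 37) * (1 + 59) = 6 * 38 * 60 = 13680; answer 13680

13680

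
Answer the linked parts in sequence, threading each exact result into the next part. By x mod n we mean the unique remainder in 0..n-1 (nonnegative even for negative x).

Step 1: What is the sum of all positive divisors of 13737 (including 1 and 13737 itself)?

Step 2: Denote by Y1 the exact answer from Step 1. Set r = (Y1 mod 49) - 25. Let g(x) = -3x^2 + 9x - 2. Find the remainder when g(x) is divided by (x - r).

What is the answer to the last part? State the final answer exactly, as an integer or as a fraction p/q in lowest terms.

Step 1: 13737 = 3 * 19 * 241; sigma = (1 + 3) * (1 + 19) * (1 + 241) = 4 * 20 * 242 = 19360; answer 19360
Step 2: Y1 = 19360; r = -20; remainder = value at the root: -3*(-20)^2 + 9*(-20)^1 - 2 = (-1200) + (-180) + (-2) = -1382; answer -1382

-1382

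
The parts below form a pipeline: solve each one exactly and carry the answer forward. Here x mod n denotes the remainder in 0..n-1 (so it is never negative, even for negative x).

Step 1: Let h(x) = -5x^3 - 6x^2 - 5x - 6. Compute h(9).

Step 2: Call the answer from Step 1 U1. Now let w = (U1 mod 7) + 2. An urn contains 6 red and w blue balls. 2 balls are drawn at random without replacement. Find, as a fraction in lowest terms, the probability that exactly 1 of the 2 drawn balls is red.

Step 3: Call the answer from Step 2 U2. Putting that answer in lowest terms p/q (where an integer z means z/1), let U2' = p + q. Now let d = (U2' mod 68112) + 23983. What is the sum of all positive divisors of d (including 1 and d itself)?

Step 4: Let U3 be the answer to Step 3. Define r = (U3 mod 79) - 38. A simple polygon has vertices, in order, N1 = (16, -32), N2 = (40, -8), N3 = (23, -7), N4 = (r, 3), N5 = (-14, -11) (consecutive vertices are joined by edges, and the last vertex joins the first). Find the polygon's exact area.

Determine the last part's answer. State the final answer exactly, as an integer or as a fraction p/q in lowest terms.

1899/2

Step 1: -5*(9)^3 - 6*(9)^2 - 5*(9)^1 - 6 = (-3645) + (-486) + (-45) + (-6) = -4182; answer -4182
Step 2: U1 = -4182; w = 6; total draws C(12,2) = 66; favorable C(6,1)*C(6,1) = 36; P = 6/11; answer 6/11
Step 3: U2 = 6/11; threaded value p + q = 17; d = 24000; 24000 = 2^6 * 3 * 5^3; sigma = (1 + 2 + 4 + 8 + 16 + 32 + 64) * (1 + 3) * (1 + 5 + 25 + 125) = 127 * 4 * 156 = 79248; answer 79248
Step 4: U3 = 79248; r = -27; cross terms: (16*-8 - 40*-32)=1152, (40*-7 - 23*-8)=-96, (23*3 - -27*-7)=-120, (-27*-11 - -14*3)=339, (-14*-32 - 16*-11)=624; twice the area = |1899| = 1899; area = 1899/2; answer 1899/2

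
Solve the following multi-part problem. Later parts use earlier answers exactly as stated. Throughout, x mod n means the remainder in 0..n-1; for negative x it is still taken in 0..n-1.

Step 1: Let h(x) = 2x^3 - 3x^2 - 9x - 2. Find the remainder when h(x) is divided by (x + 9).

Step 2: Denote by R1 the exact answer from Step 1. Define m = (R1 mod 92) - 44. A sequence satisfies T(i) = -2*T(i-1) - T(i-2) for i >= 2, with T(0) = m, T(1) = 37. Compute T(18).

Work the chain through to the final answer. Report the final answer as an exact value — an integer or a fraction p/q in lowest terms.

Step 1: remainder = value at the root: 2*(-9)^3 - 3*(-9)^2 - 9*(-9)^1 - 2 = (-1458) + (-243) + (81) + (-2) = -1622; answer -1622
Step 2: R1 = -1622; m = -10; T(2) = -2*(37) - 1*(-10) = -64; iterating: T(2)=-64, T(3)=91, T(4)=-118, T(5)=145, T(6)=-172, T(7)=199, T(8)=-226, T(9)=253, T(10)=-280, T(11)=307, T(12)=-334, T(13)=361, T(14)=-388, T(15)=415, T(16)=-442, T(17)=469, T(18)=-496; answer -496

-496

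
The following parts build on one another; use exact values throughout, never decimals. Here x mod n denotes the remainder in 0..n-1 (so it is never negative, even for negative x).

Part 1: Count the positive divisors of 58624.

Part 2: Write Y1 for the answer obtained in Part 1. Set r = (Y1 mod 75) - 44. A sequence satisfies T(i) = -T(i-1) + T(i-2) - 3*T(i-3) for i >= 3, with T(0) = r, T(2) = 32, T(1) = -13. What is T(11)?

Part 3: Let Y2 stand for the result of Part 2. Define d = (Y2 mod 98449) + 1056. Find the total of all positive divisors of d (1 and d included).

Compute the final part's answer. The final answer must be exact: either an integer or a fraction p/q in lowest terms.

176832

Part 1: 58624 = 2^8 * 229; number of divisors = (8+1) * (1+1) = 18; answer 18
Part 2: Y1 = 18; r = -26; T(3) = -1*(32) + 1*(-13) - 3*(-26) = 33; iterating: T(3)=33, T(4)=38, T(5)=-101, T(6)=40, T(7)=-255, T(8)=598, T(9)=-973, T(10)=2336, T(11)=-5103; answer -5103
Part 3: Y2 = -5103; d = 94402; 94402 = 2 * 7 * 11 * 613; sigma = (1 + 2) * (1 + 7) * (1 + 11) * (1 + 613) = 3 * 8 * 12 * 614 = 176832; answer 176832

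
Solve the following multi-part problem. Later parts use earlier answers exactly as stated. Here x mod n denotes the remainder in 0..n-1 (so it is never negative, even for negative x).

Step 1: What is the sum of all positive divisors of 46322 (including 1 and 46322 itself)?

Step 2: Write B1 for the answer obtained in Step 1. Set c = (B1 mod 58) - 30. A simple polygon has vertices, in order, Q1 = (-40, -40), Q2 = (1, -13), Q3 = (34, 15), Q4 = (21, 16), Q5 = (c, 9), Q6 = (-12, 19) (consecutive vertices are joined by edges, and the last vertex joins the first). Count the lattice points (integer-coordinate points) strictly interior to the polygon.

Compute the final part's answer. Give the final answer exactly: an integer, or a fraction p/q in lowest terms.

Step 1: 46322 = 2 * 19 * 23 * 53; sigma = (1 + 2) * (1 + 19) * (1 + 23) * (1 + 53) = 3 * 20 * 24 * 54 = 77760; answer 77760
Step 2: B1 = 77760; c = 10; cross terms: (-40*-13 - 1*-40)=560, (1*15 - 34*-13)=457, (34*16 - 21*15)=229, (21*9 - 10*16)=29, (10*19 - -12*9)=298, (-12*-40 - -40*19)=1240; twice the area = |2813| = 2813; area = 2813/2; boundary points = 1 + 1 + 1 + 1 + 2 + 1 = 7; strictly interior points = area - boundary/2 + 1 = 1404; answer 1404

1404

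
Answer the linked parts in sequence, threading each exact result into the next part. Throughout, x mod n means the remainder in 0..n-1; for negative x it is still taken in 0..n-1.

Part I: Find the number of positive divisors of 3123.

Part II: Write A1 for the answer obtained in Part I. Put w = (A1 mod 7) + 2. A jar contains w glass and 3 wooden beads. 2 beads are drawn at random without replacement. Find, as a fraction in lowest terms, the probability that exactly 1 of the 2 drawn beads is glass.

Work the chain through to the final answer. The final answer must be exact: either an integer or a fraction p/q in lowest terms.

24/55

Part I: 3123 = 3^2 * 347; number of divisors = (2+1) * (1+1) = 6; answer 6
Part II: A1 = 6; w = 8; total draws C(11,2) = 55; favorable C(8,1)*C(3,1) = 24; P = 24/55; answer 24/55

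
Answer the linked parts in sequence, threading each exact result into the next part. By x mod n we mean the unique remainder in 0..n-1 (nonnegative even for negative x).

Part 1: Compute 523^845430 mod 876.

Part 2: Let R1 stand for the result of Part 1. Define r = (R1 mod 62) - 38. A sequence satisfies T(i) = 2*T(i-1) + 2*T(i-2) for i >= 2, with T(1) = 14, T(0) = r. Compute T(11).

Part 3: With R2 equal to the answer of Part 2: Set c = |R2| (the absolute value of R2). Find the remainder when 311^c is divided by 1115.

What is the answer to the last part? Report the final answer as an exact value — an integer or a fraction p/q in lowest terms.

376

Part 1: squarings mod 876: 523^1=523, 523^2=217, 523^4=661, 523^8=673, 523^16=37, 523^32=493, 523^64=397, 523^128=805, 523^256=661, 523^512=673, 523^1024=37, 523^2048=493, 523^4096=397, 523^8192=805, 523^16384=661, 523^32768=673, 523^65536=37, 523^131072=493, 523^262144=397, 523^524288=805; 523^845430 = 523^2 * 523^4 * 523^16 * 523^32 * 523^64 * 523^512 * 523^1024 * 523^8192 * 523^16384 * 523^32768 * 523^262144 * 523^524288 = 649 (mod 876); answer 649
Part 2: R1 = 649; r = -9; T(2) = 2*(14) + 2*(-9) = 10; iterating: T(2)=10, T(3)=48, T(4)=116, T(5)=328, T(6)=888, T(7)=2432, T(8)=6640, T(9)=18144, T(10)=49568, T(11)=135424; answer 135424
Part 3: R2 = 135424; c = 135424; squarings mod 1115: 311^1=311, 311^2=831, 311^4=376, 311^8=886, 311^16=36, 311^32=181, 311^64=426, 311^128=846, 311^256=1001, 311^512=731, 311^1024=276, 311^2048=356, 311^4096=741, 311^8192=501, 311^16384=126, 311^32768=266, 311^65536=511, 311^131072=211; 311^135424 = 311^256 * 311^4096 * 311^131072 = 376 (mod 1115); answer 376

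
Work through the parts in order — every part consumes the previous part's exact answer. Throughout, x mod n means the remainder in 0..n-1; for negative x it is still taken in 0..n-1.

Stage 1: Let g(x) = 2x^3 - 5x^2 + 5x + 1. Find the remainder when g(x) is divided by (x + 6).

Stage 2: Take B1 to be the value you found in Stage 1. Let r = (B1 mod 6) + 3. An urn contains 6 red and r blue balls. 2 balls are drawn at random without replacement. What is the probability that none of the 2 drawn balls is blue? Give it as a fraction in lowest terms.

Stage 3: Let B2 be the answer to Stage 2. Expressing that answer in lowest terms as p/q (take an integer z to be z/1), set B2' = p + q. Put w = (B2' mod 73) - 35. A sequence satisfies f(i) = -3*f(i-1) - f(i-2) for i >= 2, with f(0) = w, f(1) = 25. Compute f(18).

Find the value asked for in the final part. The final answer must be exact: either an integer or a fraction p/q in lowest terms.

Stage 1: remainder = value at the root: 2*(-6)^3 - 5*(-6)^2 + 5*(-6)^1 + 1 = (-432) + (-180) + (-30) + (1) = -641; answer -641
Stage 2: B1 = -641; r = 4; total draws C(10,2) = 45; favorable C(6,2) = 15; P = 1/3; answer 1/3
Stage 3: B2 = 1/3; threaded value p + q = 4; w = -31; f(2) = -3*(25) - 1*(-31) = -44; iterating: f(2)=-44, f(3)=107, f(4)=-277, f(5)=724, f(6)=-1895, f(7)=4961, f(8)=-12988, f(9)=34003, f(10)=-89021, f(11)=233060, f(12)=-610159, f(13)=1597417, f(14)=-4182092, f(15)=10948859, f(16)=-28664485, f(17)=75044596, f(18)=-196469303; answer -196469303

-196469303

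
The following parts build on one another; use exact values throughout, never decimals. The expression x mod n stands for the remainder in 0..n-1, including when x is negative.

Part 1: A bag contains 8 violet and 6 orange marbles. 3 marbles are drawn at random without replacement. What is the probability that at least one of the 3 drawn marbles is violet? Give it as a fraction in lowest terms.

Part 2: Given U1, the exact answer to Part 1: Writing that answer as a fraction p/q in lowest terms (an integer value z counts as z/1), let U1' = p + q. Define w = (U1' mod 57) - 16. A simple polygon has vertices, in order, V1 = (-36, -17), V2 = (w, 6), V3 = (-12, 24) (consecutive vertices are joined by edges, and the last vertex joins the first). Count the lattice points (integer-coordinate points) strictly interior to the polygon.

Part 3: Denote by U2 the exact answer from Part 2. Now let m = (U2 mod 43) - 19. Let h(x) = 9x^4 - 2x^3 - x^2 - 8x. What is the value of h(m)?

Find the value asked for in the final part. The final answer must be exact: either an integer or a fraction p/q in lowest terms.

Part 1: total draws C(14,3) = 364; complement C(6,3) = 20; favorable 364 - 20 = 344; P = 86/91; answer 86/91
Part 2: U1 = 86/91; threaded value p + q = 177; w = -10; cross terms: (-36*6 - -10*-17)=-386, (-10*24 - -12*6)=-168, (-12*-17 - -36*24)=1068; twice the area = |514| = 514; area = 257; boundary points = 1 + 2 + 1 = 4; strictly interior points = area - boundary/2 + 1 = 256; answer 256
Part 3: U2 = 256; m = 22; 9*(22)^4 - 2*(22)^3 - 1*(22)^2 - 8*(22)^1 = (2108304) + (-21296) + (-484) + (-176) = 2086348; answer 2086348

2086348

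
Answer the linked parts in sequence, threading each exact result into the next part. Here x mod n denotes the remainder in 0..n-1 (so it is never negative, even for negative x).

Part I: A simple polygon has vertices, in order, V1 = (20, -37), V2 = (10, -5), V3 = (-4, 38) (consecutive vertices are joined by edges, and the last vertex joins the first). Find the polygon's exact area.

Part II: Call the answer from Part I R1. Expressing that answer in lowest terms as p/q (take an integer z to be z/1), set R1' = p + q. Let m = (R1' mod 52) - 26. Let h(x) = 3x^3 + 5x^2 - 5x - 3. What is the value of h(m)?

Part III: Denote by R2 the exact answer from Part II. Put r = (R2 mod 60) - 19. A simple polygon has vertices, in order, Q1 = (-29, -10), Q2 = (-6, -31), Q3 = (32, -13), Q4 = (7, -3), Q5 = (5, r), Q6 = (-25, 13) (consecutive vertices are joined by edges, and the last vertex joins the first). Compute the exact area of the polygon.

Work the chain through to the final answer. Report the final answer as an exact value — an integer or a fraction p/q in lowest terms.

3571/2

Part I: cross terms: (20*-5 - 10*-37)=270, (10*38 - -4*-5)=360, (-4*-37 - 20*38)=-612; twice the area = |18| = 18; area = 9; answer 9
Part II: R1 = 9; threaded value p + q = 10; m = -16; 3*(-16)^3 + 5*(-16)^2 - 5*(-16)^1 - 3 = (-12288) + (1280) + (80) + (-3) = -10931; answer -10931
Part III: R2 = -10931; r = 30; cross terms: (-29*-31 - -6*-10)=839, (-6*-13 - 32*-31)=1070, (32*-3 - 7*-13)=-5, (7*30 - 5*-3)=225, (5*13 - -25*30)=815, (-25*-10 - -29*13)=627; twice the area = |3571| = 3571; area = 3571/2; answer 3571/2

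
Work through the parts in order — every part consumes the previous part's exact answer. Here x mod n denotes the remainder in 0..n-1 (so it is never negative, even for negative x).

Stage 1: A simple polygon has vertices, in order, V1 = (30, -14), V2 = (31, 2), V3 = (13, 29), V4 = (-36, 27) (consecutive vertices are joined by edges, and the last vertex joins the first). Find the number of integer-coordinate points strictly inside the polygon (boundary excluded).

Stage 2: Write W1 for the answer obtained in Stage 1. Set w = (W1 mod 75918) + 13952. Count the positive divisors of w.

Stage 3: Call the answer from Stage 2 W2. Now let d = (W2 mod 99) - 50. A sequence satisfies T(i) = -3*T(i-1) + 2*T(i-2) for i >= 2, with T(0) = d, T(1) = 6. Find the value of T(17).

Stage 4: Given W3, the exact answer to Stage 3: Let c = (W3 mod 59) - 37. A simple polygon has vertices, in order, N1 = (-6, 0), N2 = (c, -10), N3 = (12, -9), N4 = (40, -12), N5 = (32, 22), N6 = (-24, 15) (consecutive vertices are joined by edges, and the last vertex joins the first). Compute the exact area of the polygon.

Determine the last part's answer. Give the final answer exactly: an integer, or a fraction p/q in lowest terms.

Stage 1: cross terms: (30*2 - 31*-14)=494, (31*29 - 13*2)=873, (13*27 - -36*29)=1395, (-36*-14 - 30*27)=-306; twice the area = |2456| = 2456; area = 1228; boundary points = 1 + 9 + 1 + 1 = 12; strictly interior points = area - boundary/2 + 1 = 1223; answer 1223
Stage 2: W1 = 1223; w = 15175; 15175 = 5^2 * 607; number of divisors = (2+1) * (1+1) = 6; answer 6
Stage 3: W2 = 6; d = -44; T(2) = -3*(6) + 2*(-44) = -106; iterating: T(2)=-106, T(3)=330, T(4)=-1202, T(5)=4266, T(6)=-15202, T(7)=54138, T(8)=-192818, T(9)=686730, T(10)=-2445826, T(11)=8710938, T(12)=-31024466, T(13)=110495274, T(14)=-393534754, T(15)=1401594810, T(16)=-4991853938, T(17)=17778751434; answer 17778751434
Stage 4: W3 = 17778751434; c = -33; cross terms: (-6*-10 - -33*0)=60, (-33*-9 - 12*-10)=417, (12*-12 - 40*-9)=216, (40*22 - 32*-12)=1264, (32*15 - -24*22)=1008, (-24*0 - -6*15)=90; twice the area = |3055| = 3055; area = 3055/2; answer 3055/2

3055/2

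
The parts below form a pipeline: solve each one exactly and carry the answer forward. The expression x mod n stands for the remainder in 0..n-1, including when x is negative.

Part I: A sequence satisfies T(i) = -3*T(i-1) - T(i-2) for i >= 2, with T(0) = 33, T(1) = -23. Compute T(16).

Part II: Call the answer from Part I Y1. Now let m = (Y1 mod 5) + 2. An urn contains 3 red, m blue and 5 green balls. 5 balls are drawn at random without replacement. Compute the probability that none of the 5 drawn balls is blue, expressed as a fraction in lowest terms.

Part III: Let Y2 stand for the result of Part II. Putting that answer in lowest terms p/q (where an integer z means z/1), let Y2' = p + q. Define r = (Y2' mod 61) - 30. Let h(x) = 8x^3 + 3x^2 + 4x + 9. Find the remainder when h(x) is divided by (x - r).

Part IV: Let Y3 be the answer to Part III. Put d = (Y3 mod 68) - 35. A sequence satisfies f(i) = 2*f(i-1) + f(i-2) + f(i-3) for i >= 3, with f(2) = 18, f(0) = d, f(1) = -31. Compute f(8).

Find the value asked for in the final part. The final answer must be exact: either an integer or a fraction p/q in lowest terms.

Part I: T(2) = -3*(-23) - 1*(33) = 36; iterating: T(2)=36, T(3)=-85, T(4)=219, T(5)=-572, T(6)=1497, T(7)=-3919, T(8)=10260, T(9)=-26861, T(10)=70323, T(11)=-184108, T(12)=482001, T(13)=-1261895, T(14)=3303684, T(15)=-8649157, T(16)=22643787; answer 22643787
Part II: Y1 = 22643787; m = 4; total draws C(12,5) = 792; favorable C(8,5) = 56; P = 7/99; answer 7/99
Part III: Y2 = 7/99; threaded value p + q = 106; r = 15; remainder = value at the root: 8*(15)^3 + 3*(15)^2 + 4*(15)^1 + 9 = (27000) + (675) + (60) + (9) = 27744; answer 27744
Part IV: Y3 = 27744; d = -35; f(3) = 2*(18) + 1*(-31) + 1*(-35) = -30; iterating: f(3)=-30, f(4)=-73, f(5)=-158, f(6)=-419, f(7)=-1069, f(8)=-2715; answer -2715

-2715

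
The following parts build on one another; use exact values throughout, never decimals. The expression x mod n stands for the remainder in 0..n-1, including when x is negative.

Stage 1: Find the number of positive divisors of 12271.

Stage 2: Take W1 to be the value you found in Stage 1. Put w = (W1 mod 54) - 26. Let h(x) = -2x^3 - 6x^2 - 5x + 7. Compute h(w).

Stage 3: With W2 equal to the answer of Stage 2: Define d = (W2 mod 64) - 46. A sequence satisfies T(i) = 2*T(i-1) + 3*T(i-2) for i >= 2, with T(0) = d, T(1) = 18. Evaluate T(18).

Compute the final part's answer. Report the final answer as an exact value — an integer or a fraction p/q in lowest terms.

-1452826863

Stage 1: 12271 = 7 * 1753; number of divisors = (1+1) * (1+1) = 4; answer 4
Stage 2: W1 = 4; w = -22; -2*(-22)^3 - 6*(-22)^2 - 5*(-22)^1 + 7 = (21296) + (-2904) + (110) + (7) = 18509; answer 18509
Stage 3: W2 = 18509; d = -33; T(2) = 2*(18) + 3*(-33) = -63; iterating: T(2)=-63, T(3)=-72, T(4)=-333, T(5)=-882, T(6)=-2763, T(7)=-8172, T(8)=-24633, T(9)=-73782, T(10)=-221463, T(11)=-664272, T(12)=-1992933, T(13)=-5978682, T(14)=-17936163, T(15)=-53808372, T(16)=-161425233, T(17)=-484275582, T(18)=-1452826863; answer -1452826863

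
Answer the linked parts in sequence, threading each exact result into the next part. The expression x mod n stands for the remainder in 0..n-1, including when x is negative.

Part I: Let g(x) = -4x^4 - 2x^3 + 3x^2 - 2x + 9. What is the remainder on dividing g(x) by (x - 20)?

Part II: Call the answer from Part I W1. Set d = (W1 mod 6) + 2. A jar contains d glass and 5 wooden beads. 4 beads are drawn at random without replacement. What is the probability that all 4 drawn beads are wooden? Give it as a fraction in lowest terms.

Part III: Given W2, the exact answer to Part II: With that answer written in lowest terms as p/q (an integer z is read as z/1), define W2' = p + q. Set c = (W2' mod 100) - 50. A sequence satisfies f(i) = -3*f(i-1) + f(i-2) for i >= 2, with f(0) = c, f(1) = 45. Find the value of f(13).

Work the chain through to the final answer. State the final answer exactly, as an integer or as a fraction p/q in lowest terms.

Part I: remainder = value at the root: -4*(20)^4 - 2*(20)^3 + 3*(20)^2 - 2*(20)^1 + 9 = (-640000) + (-16000) + (1200) + (-40) + (9) = -654831; answer -654831
Part II: W1 = -654831; d = 5; total draws C(10,4) = 210; favorable C(5,4) = 5; P = 1/42; answer 1/42
Part III: W2 = 1/42; threaded value p + q = 43; c = -7; f(2) = -3*(45) + 1*(-7) = -142; iterating: f(2)=-142, f(3)=471, f(4)=-1555, f(5)=5136, f(6)=-16963, f(7)=56025, f(8)=-185038, f(9)=611139, f(10)=-2018455, f(11)=6666504, f(12)=-22017967, f(13)=72720405; answer 72720405

72720405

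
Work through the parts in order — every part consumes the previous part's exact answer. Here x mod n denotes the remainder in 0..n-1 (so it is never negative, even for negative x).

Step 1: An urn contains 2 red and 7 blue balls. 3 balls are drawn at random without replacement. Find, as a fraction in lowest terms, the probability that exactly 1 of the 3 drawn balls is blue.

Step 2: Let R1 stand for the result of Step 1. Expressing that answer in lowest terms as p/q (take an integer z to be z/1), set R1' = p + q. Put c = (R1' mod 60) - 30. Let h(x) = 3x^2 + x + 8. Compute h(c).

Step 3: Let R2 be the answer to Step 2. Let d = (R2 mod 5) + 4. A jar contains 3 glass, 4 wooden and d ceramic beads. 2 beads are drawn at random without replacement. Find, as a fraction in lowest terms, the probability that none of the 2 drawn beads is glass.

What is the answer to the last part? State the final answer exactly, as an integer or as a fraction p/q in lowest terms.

Step 1: total draws C(9,3) = 84; favorable C(7,1)*C(2,2) = 7; P = 1/12; answer 1/12
Step 2: R1 = 1/12; threaded value p + q = 13; c = -17; 3*(-17)^2 + 1*(-17)^1 + 8 = (867) + (-17) + (8) = 858; answer 858
Step 3: R2 = 858; d = 7; total draws C(14,2) = 91; favorable C(11,2) = 55; P = 55/91; answer 55/91

55/91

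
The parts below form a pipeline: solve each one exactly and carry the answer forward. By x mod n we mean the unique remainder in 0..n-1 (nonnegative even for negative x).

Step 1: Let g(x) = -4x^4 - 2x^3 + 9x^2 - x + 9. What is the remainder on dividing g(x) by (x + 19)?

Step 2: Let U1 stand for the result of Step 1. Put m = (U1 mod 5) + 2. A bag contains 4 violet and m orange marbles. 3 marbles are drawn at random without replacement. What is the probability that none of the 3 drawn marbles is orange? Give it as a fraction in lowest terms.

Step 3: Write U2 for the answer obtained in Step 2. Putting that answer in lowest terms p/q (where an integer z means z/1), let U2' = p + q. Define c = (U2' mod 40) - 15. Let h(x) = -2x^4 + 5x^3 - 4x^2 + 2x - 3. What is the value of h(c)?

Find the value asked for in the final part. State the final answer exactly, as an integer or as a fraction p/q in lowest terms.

Step 1: remainder = value at the root: -4*(-19)^4 - 2*(-19)^3 + 9*(-19)^2 - 1*(-19)^1 + 9 = (-521284) + (13718) + (3249) + (19) + (9) = -504289; answer -504289
Step 2: U1 = -504289; m = 3; total draws C(7,3) = 35; favorable C(4,3) = 4; P = 4/35; answer 4/35
Step 3: U2 = 4/35; threaded value p + q = 39; c = 24; -2*(24)^4 + 5*(24)^3 - 4*(24)^2 + 2*(24)^1 - 3 = (-663552) + (69120) + (-2304) + (48) + (-3) = -596691; answer -596691

-596691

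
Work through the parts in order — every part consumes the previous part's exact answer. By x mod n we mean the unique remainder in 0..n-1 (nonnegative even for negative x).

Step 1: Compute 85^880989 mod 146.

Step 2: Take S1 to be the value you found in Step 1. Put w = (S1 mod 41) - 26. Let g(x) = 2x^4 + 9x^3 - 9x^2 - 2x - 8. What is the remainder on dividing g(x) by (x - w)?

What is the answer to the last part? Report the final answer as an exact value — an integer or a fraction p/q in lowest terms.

445456

Step 1: squarings mod 146: 85^1=85, 85^2=71, 85^4=77, 85^8=89, 85^16=37, 85^32=55, 85^64=105, 85^128=75, 85^256=77, 85^512=89, 85^1024=37, 85^2048=55, 85^4096=105, 85^8192=75, 85^16384=77, 85^32768=89, 85^65536=37, 85^131072=55, 85^262144=105, 85^524288=75; 85^880989 = 85^1 * 85^4 * 85^8 * 85^16 * 85^64 * 85^256 * 85^4096 * 85^8192 * 85^16384 * 85^65536 * 85^262144 * 85^524288 = 3 (mod 146); answer 3
Step 2: S1 = 3; w = -23; remainder = value at the root: 2*(-23)^4 + 9*(-23)^3 - 9*(-23)^2 - 2*(-23)^1 - 8 = (559682) + (-109503) + (-4761) + (46) + (-8) = 445456; answer 445456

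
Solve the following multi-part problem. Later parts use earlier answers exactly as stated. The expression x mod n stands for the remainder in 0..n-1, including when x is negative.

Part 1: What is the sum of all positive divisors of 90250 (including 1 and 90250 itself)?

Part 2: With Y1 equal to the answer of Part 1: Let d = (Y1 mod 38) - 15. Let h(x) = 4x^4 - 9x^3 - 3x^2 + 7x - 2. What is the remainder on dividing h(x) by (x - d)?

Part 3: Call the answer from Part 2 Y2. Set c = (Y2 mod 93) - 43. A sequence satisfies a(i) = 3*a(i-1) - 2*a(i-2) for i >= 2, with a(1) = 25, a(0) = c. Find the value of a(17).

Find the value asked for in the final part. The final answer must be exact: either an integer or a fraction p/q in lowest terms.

2097145

Part 1: 90250 = 2 * 5^3 * 19^2; sigma = (1 + 2) * (1 + 5 + 25 + 125) * (1 + 19 + 361) = 3 * 156 * 381 = 178308; answer 178308
Part 2: Y1 = 178308; d = -3; remainder = value at the root: 4*(-3)^4 - 9*(-3)^3 - 3*(-3)^2 + 7*(-3)^1 - 2 = (324) + (243) + (-27) + (-21) + (-2) = 517; answer 517
Part 3: Y2 = 517; c = 9; a(2) = 3*(25) - 2*(9) = 57; iterating: a(2)=57, a(3)=121, a(4)=249, a(5)=505, a(6)=1017, a(7)=2041, a(8)=4089, a(9)=8185, a(10)=16377, a(11)=32761, a(12)=65529, a(13)=131065, a(14)=262137, a(15)=524281, a(16)=1048569, a(17)=2097145; answer 2097145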